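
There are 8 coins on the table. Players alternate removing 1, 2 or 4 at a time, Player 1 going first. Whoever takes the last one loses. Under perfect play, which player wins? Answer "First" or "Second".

W/L table (W = player to move can force a win):
i:   0  1  2  3  4  5  6  7  8
     W  L  W  W  L  W  W  L  W
Position 8 is W, so the first player wins.

First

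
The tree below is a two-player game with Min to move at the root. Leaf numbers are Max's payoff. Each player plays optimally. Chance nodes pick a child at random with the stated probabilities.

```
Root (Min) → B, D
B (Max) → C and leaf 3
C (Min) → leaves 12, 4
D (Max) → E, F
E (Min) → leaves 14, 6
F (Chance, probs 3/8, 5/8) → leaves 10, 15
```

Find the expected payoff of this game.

C (Min): min(12, 4) = 4
B (Max): max(4, 3) = 4
E (Min): min(14, 6) = 6
F (Chance): 3/8·10 + 5/8·15 = 13.12
D (Max): max(6, 13.12) = 13.12
Root (Min): min(4, 13.12) = 4

4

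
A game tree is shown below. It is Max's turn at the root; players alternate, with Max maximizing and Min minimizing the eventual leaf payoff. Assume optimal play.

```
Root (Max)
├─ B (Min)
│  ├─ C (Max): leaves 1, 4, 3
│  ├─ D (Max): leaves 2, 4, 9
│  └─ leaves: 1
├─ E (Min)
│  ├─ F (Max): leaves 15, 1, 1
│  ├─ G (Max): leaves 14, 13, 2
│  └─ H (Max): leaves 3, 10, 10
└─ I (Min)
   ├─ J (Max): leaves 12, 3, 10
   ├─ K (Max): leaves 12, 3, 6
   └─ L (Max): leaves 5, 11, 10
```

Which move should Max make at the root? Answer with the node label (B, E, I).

I

C (Max): max(1, 4, 3) = 4
D (Max): max(2, 4, 9) = 9
B (Min): min(4, 9, 1) = 1
F (Max): max(15, 1, 1) = 15
G (Max): max(14, 13, 2) = 14
H (Max): max(3, 10, 10) = 10
E (Min): min(15, 14, 10) = 10
J (Max): max(12, 3, 10) = 12
K (Max): max(12, 3, 6) = 12
L (Max): max(5, 11, 10) = 11
I (Min): min(12, 12, 11) = 11
Root (Max): max(1, 10, 11) = 11
Max picks the child with the highest value: I (value 11).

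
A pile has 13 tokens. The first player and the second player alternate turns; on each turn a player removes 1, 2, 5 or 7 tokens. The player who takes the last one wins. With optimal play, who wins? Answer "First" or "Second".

First

Positions where the player to move wins (W) vs loses (L):
i:   0  1  2  3  4  5  6  7  8  9 10 11 12 13
     L  W  W  L  W  W  L  W  W  L  W  W  L  W
Position 13 is W, so the first player wins.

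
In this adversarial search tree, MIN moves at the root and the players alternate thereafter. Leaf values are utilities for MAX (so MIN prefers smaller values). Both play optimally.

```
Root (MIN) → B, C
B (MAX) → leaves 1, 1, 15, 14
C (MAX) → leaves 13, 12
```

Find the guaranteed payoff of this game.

B (MAX): max(1, 1, 15, 14) = 15
C (MAX): max(13, 12) = 13
Root (MIN): min(15, 13) = 13

13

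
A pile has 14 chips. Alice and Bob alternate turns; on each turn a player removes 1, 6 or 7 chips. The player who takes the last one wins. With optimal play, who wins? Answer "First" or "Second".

Second

W/L table (W = player to move can force a win):
i:   0  1  2  3  4  5  6  7  8  9 10 11 12 13 14
     L  W  L  W  L  W  W  W  W  W  W  W  L  W  L
Position 14 is L, so the second player wins.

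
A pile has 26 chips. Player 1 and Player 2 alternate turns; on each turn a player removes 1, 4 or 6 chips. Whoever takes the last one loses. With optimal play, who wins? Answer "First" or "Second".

Compute winning (W) and losing (L) positions by backward induction:
i:   0  1  2  3  4  5  6  7  8  9 10 11 12 13 14 15 16 17 18 19 20 21 22 23 24 25 26
     W  L  W  L  W  W  L  W  L  W  W  L  W  L  W  W  L  W  L  W  W  L  W  L  W  W  L
Position 26 is L, so the second player wins.

Second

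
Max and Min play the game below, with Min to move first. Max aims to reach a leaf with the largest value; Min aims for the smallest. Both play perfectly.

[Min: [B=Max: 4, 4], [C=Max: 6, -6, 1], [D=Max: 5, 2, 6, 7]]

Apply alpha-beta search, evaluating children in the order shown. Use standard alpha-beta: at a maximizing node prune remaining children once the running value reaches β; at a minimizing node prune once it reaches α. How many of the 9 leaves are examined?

4

B [α=-∞,β=+∞]: v=4
C [α=-∞,β=4]: v=6 after child 1 ≥ β → β-cutoff, skip 2
D [α=-∞,β=4]: v=5 after child 1 ≥ β → β-cutoff, skip 3
Root [α=-∞,β=+∞]: v=4
Leaves evaluated: 4 of 9.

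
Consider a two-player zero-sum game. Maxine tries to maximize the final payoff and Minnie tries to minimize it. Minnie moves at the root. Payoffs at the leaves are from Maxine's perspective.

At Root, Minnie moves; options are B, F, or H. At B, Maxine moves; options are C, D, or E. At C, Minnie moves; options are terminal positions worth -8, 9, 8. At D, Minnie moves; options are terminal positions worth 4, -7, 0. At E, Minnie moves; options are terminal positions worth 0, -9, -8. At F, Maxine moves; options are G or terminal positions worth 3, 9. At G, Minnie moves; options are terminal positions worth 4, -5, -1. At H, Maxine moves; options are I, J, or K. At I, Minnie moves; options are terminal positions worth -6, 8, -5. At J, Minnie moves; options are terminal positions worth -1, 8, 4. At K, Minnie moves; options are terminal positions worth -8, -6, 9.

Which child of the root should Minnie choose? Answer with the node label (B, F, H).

C (Minnie): min(-8, 9, 8) = -8
D (Minnie): min(4, -7, 0) = -7
E (Minnie): min(0, -9, -8) = -9
B (Maxine): max(-8, -7, -9) = -7
G (Minnie): min(4, -5, -1) = -5
F (Maxine): max(-5, 3, 9) = 9
I (Minnie): min(-6, 8, -5) = -6
J (Minnie): min(-1, 8, 4) = -1
K (Minnie): min(-8, -6, 9) = -8
H (Maxine): max(-6, -1, -8) = -1
Root (Minnie): min(-7, 9, -1) = -7
Minnie picks the child with the lowest value: B (value -7).

B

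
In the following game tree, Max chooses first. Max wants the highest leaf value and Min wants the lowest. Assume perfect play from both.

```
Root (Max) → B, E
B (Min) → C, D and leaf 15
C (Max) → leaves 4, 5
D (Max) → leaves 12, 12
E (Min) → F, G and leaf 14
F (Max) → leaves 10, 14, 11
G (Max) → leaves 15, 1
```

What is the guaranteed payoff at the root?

C (Max): max(4, 5) = 5
D (Max): max(12, 12) = 12
B (Min): min(5, 12, 15) = 5
F (Max): max(10, 14, 11) = 14
G (Max): max(15, 1) = 15
E (Min): min(14, 15, 14) = 14
Root (Max): max(5, 14) = 14

14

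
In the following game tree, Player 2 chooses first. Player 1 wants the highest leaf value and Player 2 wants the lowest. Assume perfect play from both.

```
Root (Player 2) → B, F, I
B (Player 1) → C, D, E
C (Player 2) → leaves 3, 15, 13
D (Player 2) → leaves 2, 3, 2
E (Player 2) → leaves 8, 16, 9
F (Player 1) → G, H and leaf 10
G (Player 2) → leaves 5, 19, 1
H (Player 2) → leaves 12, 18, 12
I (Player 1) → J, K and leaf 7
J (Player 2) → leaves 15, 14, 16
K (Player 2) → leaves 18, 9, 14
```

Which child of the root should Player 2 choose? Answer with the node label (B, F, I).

B

C (Player 2): min(3, 15, 13) = 3
D (Player 2): min(2, 3, 2) = 2
E (Player 2): min(8, 16, 9) = 8
B (Player 1): max(3, 2, 8) = 8
G (Player 2): min(5, 19, 1) = 1
H (Player 2): min(12, 18, 12) = 12
F (Player 1): max(1, 12, 10) = 12
J (Player 2): min(15, 14, 16) = 14
K (Player 2): min(18, 9, 14) = 9
I (Player 1): max(14, 9, 7) = 14
Root (Player 2): min(8, 12, 14) = 8
Player 2 picks the child with the lowest value: B (value 8).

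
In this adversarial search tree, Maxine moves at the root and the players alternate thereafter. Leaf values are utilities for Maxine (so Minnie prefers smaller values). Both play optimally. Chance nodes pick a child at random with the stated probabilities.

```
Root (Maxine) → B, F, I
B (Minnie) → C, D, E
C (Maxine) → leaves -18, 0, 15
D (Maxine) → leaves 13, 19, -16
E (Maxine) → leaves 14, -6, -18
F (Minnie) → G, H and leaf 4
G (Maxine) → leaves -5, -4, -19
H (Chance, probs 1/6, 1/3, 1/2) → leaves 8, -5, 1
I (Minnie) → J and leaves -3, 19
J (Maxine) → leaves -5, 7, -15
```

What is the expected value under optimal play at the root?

C (Maxine): max(-18, 0, 15) = 15
D (Maxine): max(13, 19, -16) = 19
E (Maxine): max(14, -6, -18) = 14
B (Minnie): min(15, 19, 14) = 14
G (Maxine): max(-5, -4, -19) = -4
H (Chance): 1/6·8 + 1/3·-5 + 1/2·1 = 0.17
F (Minnie): min(-4, 0.17, 4) = -4
J (Maxine): max(-5, 7, -15) = 7
I (Minnie): min(7, -3, 19) = -3
Root (Maxine): max(14, -4, -3) = 14

14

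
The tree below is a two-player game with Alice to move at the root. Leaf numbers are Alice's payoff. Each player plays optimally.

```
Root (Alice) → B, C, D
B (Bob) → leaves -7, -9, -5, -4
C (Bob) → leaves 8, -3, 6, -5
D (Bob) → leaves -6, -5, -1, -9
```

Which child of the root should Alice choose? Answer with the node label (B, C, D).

C

B (Bob): min(-7, -9, -5, -4) = -9
C (Bob): min(8, -3, 6, -5) = -5
D (Bob): min(-6, -5, -1, -9) = -9
Root (Alice): max(-9, -5, -9) = -5
Alice picks the child with the highest value: C (value -5).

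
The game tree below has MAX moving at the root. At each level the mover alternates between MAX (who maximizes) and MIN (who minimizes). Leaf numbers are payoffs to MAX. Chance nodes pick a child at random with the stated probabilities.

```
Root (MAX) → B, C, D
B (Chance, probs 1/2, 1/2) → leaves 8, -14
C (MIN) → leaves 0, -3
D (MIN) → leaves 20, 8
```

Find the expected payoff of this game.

8

B (Chance): 1/2·8 + 1/2·-14 = -3
C (MIN): min(0, -3) = -3
D (MIN): min(20, 8) = 8
Root (MAX): max(-3, -3, 8) = 8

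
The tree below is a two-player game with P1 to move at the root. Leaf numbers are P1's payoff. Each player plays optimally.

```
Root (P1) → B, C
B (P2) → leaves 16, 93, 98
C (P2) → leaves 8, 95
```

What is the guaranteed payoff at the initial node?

B (P2): min(16, 93, 98) = 16
C (P2): min(8, 95) = 8
Root (P1): max(16, 8) = 16

16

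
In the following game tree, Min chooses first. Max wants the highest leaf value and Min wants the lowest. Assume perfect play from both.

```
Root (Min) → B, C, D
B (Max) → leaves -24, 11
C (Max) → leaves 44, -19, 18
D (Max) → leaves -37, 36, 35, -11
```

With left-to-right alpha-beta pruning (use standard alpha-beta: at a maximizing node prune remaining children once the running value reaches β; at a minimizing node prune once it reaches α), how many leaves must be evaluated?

5

B [α=-∞,β=+∞]: v=11
C [α=-∞,β=11]: v=44 after child 1 ≥ β → β-cutoff, skip 2
D [α=-∞,β=11]: v=36 after child 2 ≥ β → β-cutoff, skip 2
Root [α=-∞,β=+∞]: v=11
Leaves evaluated: 5 of 9.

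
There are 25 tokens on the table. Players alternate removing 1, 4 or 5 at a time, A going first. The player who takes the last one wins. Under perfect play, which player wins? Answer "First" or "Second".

i:   0  1  2  3  4  5  6  7  8  9 10 11 12 13 14 15 16 17 18 19 20 21 22 23 24 25
     L  W  L  W  W  W  W  W  L  W  L  W  W  W  W  W  L  W  L  W  W  W  W  W  L  W
Position 25 is W, so the first player wins.

First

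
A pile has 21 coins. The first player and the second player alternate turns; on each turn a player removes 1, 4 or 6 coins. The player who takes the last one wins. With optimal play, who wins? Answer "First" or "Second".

First

Mark each pile size as W (mover wins) or L (mover loses):
i:   0  1  2  3  4  5  6  7  8  9 10 11 12 13 14 15 16 17 18 19 20 21
     L  W  L  W  W  L  W  L  W  W  L  W  L  W  W  L  W  L  W  W  L  W
Position 21 is W, so the first player wins.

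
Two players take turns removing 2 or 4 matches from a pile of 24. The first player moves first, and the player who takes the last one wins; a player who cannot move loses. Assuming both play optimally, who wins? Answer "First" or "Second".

Compute winning (W) and losing (L) positions by backward induction:
i:   0  1  2  3  4  5  6  7  8  9 10 11 12 13 14 15 16 17 18 19 20 21 22 23 24
     L  L  W  W  W  W  L  L  W  W  W  W  L  L  W  W  W  W  L  L  W  W  W  W  L
Position 24 is L, so the second player wins.

Second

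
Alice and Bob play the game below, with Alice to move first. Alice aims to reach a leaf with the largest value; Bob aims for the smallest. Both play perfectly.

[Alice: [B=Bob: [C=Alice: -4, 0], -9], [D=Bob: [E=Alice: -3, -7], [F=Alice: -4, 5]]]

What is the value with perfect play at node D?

E: max(-3, -7) = -3
F: max(-4, 5) = 5
D: min(-3, 5) = -3

-3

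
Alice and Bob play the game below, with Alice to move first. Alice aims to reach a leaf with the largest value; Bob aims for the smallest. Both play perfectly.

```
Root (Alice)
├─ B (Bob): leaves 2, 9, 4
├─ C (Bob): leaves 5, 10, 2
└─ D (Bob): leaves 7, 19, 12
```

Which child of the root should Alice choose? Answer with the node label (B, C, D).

D

B (Bob): min(2, 9, 4) = 2
C (Bob): min(5, 10, 2) = 2
D (Bob): min(7, 19, 12) = 7
Root (Alice): max(2, 2, 7) = 7
Alice picks the child with the highest value: D (value 7).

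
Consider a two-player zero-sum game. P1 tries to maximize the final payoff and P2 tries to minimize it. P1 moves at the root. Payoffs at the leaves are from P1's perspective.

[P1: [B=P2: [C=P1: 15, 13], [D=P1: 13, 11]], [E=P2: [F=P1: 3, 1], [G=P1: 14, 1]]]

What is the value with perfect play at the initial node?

13

C (P1): max(15, 13) = 15
D (P1): max(13, 11) = 13
B (P2): min(15, 13) = 13
F (P1): max(3, 1) = 3
G (P1): max(14, 1) = 14
E (P2): min(3, 14) = 3
Root (P1): max(13, 3) = 13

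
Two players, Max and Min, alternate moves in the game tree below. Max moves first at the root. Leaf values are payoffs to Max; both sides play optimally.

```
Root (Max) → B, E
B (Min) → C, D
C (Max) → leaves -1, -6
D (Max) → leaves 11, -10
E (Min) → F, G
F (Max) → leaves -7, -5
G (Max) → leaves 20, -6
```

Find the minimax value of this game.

-1

C (Max): max(-1, -6) = -1
D (Max): max(11, -10) = 11
B (Min): min(-1, 11) = -1
F (Max): max(-7, -5) = -5
G (Max): max(20, -6) = 20
E (Min): min(-5, 20) = -5
Root (Max): max(-1, -5) = -1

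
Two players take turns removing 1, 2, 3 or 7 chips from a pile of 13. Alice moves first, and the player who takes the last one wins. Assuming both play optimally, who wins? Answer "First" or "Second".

i:   0  1  2  3  4  5  6  7  8  9 10 11 12 13
     L  W  W  W  L  W  W  W  L  W  W  W  L  W
Position 13 is W, so the first player wins.

First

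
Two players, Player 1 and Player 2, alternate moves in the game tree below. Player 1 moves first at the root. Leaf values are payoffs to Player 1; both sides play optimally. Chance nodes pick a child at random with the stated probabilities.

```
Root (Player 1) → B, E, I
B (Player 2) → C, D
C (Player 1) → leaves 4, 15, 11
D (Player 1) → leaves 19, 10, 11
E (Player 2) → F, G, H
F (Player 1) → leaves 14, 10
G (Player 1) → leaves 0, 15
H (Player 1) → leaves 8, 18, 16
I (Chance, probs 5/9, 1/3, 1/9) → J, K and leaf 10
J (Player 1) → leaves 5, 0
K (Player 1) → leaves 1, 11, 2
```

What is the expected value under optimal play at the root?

C (Player 1): max(4, 15, 11) = 15
D (Player 1): max(19, 10, 11) = 19
B (Player 2): min(15, 19) = 15
F (Player 1): max(14, 10) = 14
G (Player 1): max(0, 15) = 15
H (Player 1): max(8, 18, 16) = 18
E (Player 2): min(14, 15, 18) = 14
J (Player 1): max(5, 0) = 5
K (Player 1): max(1, 11, 2) = 11
I (Chance): 5/9·5 + 1/3·11 + 1/9·10 = 7.56
Root (Player 1): max(15, 14, 7.56) = 15

15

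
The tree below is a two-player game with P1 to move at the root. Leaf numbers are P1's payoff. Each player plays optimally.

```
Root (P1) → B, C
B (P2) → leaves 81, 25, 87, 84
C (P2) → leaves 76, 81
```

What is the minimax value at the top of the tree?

76

B (P2): min(81, 25, 87, 84) = 25
C (P2): min(76, 81) = 76
Root (P1): max(25, 76) = 76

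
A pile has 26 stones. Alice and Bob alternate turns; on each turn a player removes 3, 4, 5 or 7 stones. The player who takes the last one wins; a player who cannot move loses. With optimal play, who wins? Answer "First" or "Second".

First

W/L table (W = player to move can force a win):
i:   0  1  2  3  4  5  6  7  8  9 10 11 12 13 14 15 16 17 18 19 20 21 22 23 24 25 26
     L  L  L  W  W  W  W  W  W  W  L  L  L  W  W  W  W  W  W  W  L  L  L  W  W  W  W
Position 26 is W, so the first player wins.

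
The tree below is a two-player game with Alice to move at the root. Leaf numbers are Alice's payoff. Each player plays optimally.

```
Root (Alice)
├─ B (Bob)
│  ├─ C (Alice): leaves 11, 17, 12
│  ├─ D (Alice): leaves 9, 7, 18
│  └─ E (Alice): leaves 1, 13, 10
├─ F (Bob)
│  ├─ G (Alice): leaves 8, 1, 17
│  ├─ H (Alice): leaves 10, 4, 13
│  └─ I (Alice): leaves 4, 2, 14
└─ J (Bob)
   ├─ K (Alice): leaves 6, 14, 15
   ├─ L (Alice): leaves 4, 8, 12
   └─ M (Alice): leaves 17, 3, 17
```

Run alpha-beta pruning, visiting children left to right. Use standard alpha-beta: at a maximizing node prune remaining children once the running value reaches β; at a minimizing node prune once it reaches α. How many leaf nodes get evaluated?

C [α=-∞,β=+∞]: v=17
D [α=-∞,β=17]: v=18
E [α=-∞,β=17]: v=13
B [α=-∞,β=+∞]: v=13
G [α=13,β=+∞]: v=17
H [α=13,β=17]: v=13
F [α=13,β=+∞]: v=13 after child 2 ≤ α → α-cutoff, skip 1
K [α=13,β=+∞]: v=15
L [α=13,β=15]: v=12
J [α=13,β=+∞]: v=12 after child 2 ≤ α → α-cutoff, skip 1
Root [α=-∞,β=+∞]: v=13
Leaves evaluated: 21 of 27.

21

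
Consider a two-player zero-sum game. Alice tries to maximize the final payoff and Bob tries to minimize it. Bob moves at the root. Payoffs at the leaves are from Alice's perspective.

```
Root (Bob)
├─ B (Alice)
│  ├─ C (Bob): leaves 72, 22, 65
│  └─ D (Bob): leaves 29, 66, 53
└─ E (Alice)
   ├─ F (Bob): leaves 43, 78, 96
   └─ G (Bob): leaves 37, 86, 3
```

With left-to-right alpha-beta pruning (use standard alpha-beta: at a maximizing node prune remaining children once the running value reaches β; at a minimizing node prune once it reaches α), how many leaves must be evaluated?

C [α=-∞,β=+∞]: v=22
D [α=22,β=+∞]: v=29
B [α=-∞,β=+∞]: v=29
F [α=-∞,β=29]: v=43
E [α=-∞,β=29]: v=43 after child 1 ≥ β → β-cutoff, skip 1
Root [α=-∞,β=+∞]: v=29
Leaves evaluated: 9 of 12.

9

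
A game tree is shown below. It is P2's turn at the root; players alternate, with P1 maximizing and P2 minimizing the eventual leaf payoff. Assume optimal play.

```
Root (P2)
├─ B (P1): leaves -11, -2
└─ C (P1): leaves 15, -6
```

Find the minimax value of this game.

B (P1): max(-11, -2) = -2
C (P1): max(15, -6) = 15
Root (P2): min(-2, 15) = -2

-2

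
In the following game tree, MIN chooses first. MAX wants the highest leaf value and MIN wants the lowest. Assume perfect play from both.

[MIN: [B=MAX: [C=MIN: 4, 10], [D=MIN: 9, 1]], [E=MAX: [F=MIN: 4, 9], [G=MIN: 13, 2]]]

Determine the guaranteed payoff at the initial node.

C (MIN): min(4, 10) = 4
D (MIN): min(9, 1) = 1
B (MAX): max(4, 1) = 4
F (MIN): min(4, 9) = 4
G (MIN): min(13, 2) = 2
E (MAX): max(4, 2) = 4
Root (MIN): min(4, 4) = 4

4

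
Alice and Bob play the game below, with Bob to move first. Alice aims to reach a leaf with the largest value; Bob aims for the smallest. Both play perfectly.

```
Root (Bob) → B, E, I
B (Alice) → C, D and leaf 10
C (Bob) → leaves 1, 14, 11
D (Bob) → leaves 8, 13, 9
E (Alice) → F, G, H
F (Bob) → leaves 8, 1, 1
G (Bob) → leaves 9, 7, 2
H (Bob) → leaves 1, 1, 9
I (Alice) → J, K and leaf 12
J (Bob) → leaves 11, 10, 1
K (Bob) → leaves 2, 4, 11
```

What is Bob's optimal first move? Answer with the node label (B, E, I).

C (Bob): min(1, 14, 11) = 1
D (Bob): min(8, 13, 9) = 8
B (Alice): max(1, 8, 10) = 10
F (Bob): min(8, 1, 1) = 1
G (Bob): min(9, 7, 2) = 2
H (Bob): min(1, 1, 9) = 1
E (Alice): max(1, 2, 1) = 2
J (Bob): min(11, 10, 1) = 1
K (Bob): min(2, 4, 11) = 2
I (Alice): max(1, 2, 12) = 12
Root (Bob): min(10, 2, 12) = 2
Bob picks the child with the lowest value: E (value 2).

E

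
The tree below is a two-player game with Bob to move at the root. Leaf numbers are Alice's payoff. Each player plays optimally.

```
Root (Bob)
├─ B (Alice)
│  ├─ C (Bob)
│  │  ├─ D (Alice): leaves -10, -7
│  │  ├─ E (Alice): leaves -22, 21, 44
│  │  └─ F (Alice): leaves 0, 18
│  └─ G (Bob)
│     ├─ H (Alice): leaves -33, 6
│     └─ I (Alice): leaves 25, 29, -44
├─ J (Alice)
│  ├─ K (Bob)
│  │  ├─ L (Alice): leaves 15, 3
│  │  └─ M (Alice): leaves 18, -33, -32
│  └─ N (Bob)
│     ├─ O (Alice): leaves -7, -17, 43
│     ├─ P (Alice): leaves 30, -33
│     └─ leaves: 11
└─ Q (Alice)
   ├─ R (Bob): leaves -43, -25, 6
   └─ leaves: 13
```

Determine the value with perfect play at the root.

D (Alice): max(-10, -7) = -7
E (Alice): max(-22, 21, 44) = 44
F (Alice): max(0, 18) = 18
C (Bob): min(-7, 44, 18) = -7
H (Alice): max(-33, 6) = 6
I (Alice): max(25, 29, -44) = 29
G (Bob): min(6, 29) = 6
B (Alice): max(-7, 6) = 6
L (Alice): max(15, 3) = 15
M (Alice): max(18, -33, -32) = 18
K (Bob): min(15, 18) = 15
O (Alice): max(-7, -17, 43) = 43
P (Alice): max(30, -33) = 30
N (Bob): min(43, 30, 11) = 11
J (Alice): max(15, 11) = 15
R (Bob): min(-43, -25, 6) = -43
Q (Alice): max(-43, 13) = 13
Root (Bob): min(6, 15, 13) = 6

6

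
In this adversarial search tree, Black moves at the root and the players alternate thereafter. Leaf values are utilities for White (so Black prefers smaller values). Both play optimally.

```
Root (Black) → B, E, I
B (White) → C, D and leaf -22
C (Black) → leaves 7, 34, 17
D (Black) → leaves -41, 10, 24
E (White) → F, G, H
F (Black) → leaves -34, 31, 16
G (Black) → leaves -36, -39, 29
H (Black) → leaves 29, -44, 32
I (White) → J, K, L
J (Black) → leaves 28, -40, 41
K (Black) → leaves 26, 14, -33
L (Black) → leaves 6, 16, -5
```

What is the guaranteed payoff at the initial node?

-34

C (Black): min(7, 34, 17) = 7
D (Black): min(-41, 10, 24) = -41
B (White): max(7, -41, -22) = 7
F (Black): min(-34, 31, 16) = -34
G (Black): min(-36, -39, 29) = -39
H (Black): min(29, -44, 32) = -44
E (White): max(-34, -39, -44) = -34
J (Black): min(28, -40, 41) = -40
K (Black): min(26, 14, -33) = -33
L (Black): min(6, 16, -5) = -5
I (White): max(-40, -33, -5) = -5
Root (Black): min(7, -34, -5) = -34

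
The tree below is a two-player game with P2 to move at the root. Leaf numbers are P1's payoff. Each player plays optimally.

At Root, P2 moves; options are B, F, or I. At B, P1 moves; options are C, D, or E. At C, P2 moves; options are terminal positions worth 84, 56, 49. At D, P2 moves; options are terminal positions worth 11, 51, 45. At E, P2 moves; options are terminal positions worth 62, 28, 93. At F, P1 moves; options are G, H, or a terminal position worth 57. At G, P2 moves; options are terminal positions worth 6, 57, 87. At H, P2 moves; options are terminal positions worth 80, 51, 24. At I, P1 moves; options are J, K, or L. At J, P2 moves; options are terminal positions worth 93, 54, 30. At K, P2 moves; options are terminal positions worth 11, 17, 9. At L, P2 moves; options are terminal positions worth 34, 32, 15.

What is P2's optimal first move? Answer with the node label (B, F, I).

I

C (P2): min(84, 56, 49) = 49
D (P2): min(11, 51, 45) = 11
E (P2): min(62, 28, 93) = 28
B (P1): max(49, 11, 28) = 49
G (P2): min(6, 57, 87) = 6
H (P2): min(80, 51, 24) = 24
F (P1): max(6, 24, 57) = 57
J (P2): min(93, 54, 30) = 30
K (P2): min(11, 17, 9) = 9
L (P2): min(34, 32, 15) = 15
I (P1): max(30, 9, 15) = 30
Root (P2): min(49, 57, 30) = 30
P2 picks the child with the lowest value: I (value 30).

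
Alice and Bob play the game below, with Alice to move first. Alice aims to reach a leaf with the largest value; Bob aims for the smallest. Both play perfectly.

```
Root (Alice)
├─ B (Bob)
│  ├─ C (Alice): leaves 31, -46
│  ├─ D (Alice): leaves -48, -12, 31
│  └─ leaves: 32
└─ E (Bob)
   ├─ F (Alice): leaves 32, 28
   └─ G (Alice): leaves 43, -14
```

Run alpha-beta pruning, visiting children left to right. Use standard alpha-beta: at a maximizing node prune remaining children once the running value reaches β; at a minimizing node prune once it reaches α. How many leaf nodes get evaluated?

9

C [α=-∞,β=+∞]: v=31
D [α=-∞,β=31]: v=31
B [α=-∞,β=+∞]: v=31
F [α=31,β=+∞]: v=32
G [α=31,β=32]: v=43 after child 1 ≥ β → β-cutoff, skip 1
E [α=31,β=+∞]: v=32
Root [α=-∞,β=+∞]: v=32
Leaves evaluated: 9 of 10.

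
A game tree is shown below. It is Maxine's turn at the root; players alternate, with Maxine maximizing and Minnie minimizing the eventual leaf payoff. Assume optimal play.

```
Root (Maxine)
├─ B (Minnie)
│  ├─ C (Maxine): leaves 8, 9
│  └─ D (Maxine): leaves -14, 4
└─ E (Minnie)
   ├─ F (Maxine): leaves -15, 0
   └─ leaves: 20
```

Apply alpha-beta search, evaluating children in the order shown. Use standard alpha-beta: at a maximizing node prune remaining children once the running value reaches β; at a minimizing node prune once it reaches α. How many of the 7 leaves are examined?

6

C [α=-∞,β=+∞]: v=9
D [α=-∞,β=9]: v=4
B [α=-∞,β=+∞]: v=4
F [α=4,β=+∞]: v=0
E [α=4,β=+∞]: v=0 after child 1 ≤ α → α-cutoff, skip 1
Root [α=-∞,β=+∞]: v=4
Leaves evaluated: 6 of 7.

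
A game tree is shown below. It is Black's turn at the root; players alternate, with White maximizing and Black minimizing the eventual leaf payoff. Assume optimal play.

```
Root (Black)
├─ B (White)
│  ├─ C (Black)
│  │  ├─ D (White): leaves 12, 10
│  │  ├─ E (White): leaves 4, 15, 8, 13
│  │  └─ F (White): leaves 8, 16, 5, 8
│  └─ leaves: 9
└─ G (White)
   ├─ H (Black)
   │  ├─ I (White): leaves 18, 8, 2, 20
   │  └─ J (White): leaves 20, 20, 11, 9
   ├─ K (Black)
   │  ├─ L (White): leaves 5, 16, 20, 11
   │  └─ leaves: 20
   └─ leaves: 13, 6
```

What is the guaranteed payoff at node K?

20

L: max(5, 16, 20, 11) = 20
K: min(20, 20) = 20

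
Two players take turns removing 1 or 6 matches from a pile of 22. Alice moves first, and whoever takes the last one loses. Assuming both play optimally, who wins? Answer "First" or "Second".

Second

Compute winning (W) and losing (L) positions by backward induction:
i:   0  1  2  3  4  5  6  7  8  9 10 11 12 13 14 15 16 17 18 19 20 21 22
     W  L  W  L  W  L  W  W  L  W  L  W  L  W  W  L  W  L  W  L  W  W  L
Position 22 is L, so the second player wins.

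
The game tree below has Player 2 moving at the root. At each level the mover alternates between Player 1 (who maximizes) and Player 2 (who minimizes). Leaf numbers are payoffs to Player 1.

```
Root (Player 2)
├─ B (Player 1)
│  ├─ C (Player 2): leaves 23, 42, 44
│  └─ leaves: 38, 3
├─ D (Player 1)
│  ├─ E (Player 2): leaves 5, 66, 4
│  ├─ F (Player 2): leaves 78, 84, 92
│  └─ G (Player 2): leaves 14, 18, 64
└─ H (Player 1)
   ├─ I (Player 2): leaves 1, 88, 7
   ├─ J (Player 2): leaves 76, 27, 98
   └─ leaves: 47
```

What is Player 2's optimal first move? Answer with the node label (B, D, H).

C (Player 2): min(23, 42, 44) = 23
B (Player 1): max(23, 38, 3) = 38
E (Player 2): min(5, 66, 4) = 4
F (Player 2): min(78, 84, 92) = 78
G (Player 2): min(14, 18, 64) = 14
D (Player 1): max(4, 78, 14) = 78
I (Player 2): min(1, 88, 7) = 1
J (Player 2): min(76, 27, 98) = 27
H (Player 1): max(1, 27, 47) = 47
Root (Player 2): min(38, 78, 47) = 38
Player 2 picks the child with the lowest value: B (value 38).

B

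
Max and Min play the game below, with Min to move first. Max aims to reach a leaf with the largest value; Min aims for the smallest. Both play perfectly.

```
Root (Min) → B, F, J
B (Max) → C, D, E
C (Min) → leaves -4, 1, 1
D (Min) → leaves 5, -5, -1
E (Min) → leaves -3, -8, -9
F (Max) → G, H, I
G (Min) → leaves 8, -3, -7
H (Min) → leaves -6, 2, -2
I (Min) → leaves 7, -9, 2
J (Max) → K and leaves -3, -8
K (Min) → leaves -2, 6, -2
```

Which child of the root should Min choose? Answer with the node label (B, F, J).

F

C (Min): min(-4, 1, 1) = -4
D (Min): min(5, -5, -1) = -5
E (Min): min(-3, -8, -9) = -9
B (Max): max(-4, -5, -9) = -4
G (Min): min(8, -3, -7) = -7
H (Min): min(-6, 2, -2) = -6
I (Min): min(7, -9, 2) = -9
F (Max): max(-7, -6, -9) = -6
K (Min): min(-2, 6, -2) = -2
J (Max): max(-2, -3, -8) = -2
Root (Min): min(-4, -6, -2) = -6
Min picks the child with the lowest value: F (value -6).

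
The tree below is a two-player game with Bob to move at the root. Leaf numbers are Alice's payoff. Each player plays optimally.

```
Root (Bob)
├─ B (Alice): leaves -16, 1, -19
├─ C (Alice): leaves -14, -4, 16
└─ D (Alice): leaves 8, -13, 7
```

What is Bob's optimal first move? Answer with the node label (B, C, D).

B (Alice): max(-16, 1, -19) = 1
C (Alice): max(-14, -4, 16) = 16
D (Alice): max(8, -13, 7) = 8
Root (Bob): min(1, 16, 8) = 1
Bob picks the child with the lowest value: B (value 1).

B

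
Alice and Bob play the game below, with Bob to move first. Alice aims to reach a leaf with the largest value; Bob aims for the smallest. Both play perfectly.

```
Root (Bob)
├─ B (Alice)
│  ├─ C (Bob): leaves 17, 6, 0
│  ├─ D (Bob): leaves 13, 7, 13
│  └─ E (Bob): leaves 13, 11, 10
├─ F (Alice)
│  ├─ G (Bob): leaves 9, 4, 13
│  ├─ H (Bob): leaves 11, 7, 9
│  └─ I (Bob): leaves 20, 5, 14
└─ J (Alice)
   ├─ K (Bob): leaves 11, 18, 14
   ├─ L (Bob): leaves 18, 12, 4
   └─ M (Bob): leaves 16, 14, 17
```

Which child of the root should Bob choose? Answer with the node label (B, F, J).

C (Bob): min(17, 6, 0) = 0
D (Bob): min(13, 7, 13) = 7
E (Bob): min(13, 11, 10) = 10
B (Alice): max(0, 7, 10) = 10
G (Bob): min(9, 4, 13) = 4
H (Bob): min(11, 7, 9) = 7
I (Bob): min(20, 5, 14) = 5
F (Alice): max(4, 7, 5) = 7
K (Bob): min(11, 18, 14) = 11
L (Bob): min(18, 12, 4) = 4
M (Bob): min(16, 14, 17) = 14
J (Alice): max(11, 4, 14) = 14
Root (Bob): min(10, 7, 14) = 7
Bob picks the child with the lowest value: F (value 7).

F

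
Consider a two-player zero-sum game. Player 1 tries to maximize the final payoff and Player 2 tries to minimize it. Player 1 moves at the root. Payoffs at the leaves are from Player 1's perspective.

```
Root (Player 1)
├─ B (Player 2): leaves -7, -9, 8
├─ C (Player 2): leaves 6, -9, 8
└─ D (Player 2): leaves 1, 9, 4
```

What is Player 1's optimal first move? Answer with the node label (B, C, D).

B (Player 2): min(-7, -9, 8) = -9
C (Player 2): min(6, -9, 8) = -9
D (Player 2): min(1, 9, 4) = 1
Root (Player 1): max(-9, -9, 1) = 1
Player 1 picks the child with the highest value: D (value 1).

D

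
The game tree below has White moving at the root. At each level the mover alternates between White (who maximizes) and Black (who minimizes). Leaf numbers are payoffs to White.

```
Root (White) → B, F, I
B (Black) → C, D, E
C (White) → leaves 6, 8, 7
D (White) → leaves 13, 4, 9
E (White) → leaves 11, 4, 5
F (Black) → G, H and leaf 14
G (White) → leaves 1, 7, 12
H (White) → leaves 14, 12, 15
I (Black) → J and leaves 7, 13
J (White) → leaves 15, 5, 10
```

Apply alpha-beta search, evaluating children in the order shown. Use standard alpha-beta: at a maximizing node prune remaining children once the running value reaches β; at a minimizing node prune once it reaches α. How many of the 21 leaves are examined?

C [α=-∞,β=+∞]: v=8
D [α=-∞,β=8]: v=13 after child 1 ≥ β → β-cutoff, skip 2
E [α=-∞,β=8]: v=11 after child 1 ≥ β → β-cutoff, skip 2
B [α=-∞,β=+∞]: v=8
G [α=8,β=+∞]: v=12
H [α=8,β=12]: v=14 after child 1 ≥ β → β-cutoff, skip 2
F [α=8,β=+∞]: v=12
J [α=12,β=+∞]: v=15
I [α=12,β=+∞]: v=7 after child 2 ≤ α → α-cutoff, skip 1
Root [α=-∞,β=+∞]: v=12
Leaves evaluated: 14 of 21.

14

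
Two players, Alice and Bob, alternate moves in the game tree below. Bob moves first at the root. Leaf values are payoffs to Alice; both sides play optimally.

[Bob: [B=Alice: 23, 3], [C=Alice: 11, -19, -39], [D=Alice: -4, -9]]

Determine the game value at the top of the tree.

-4

B (Alice): max(23, 3) = 23
C (Alice): max(11, -19, -39) = 11
D (Alice): max(-4, -9) = -4
Root (Bob): min(23, 11, -4) = -4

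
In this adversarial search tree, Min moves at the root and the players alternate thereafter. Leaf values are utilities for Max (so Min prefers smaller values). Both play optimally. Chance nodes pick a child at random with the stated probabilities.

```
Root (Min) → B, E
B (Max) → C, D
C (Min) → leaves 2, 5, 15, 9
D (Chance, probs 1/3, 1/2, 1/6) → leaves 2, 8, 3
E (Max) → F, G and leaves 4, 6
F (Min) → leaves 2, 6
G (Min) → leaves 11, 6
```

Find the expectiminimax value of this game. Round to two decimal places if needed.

5.17

C (Min): min(2, 5, 15, 9) = 2
D (Chance): 1/3·2 + 1/2·8 + 1/6·3 = 5.17
B (Max): max(2, 5.17) = 5.17
F (Min): min(2, 6) = 2
G (Min): min(11, 6) = 6
E (Max): max(2, 6, 4, 6) = 6
Root (Min): min(5.17, 6) = 5.17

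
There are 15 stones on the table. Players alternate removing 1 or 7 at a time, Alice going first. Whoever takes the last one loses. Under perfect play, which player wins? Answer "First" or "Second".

Second

i:   0  1  2  3  4  5  6  7  8  9 10 11 12 13 14 15
     W  L  W  L  W  L  W  L  W  L  W  L  W  L  W  L
Position 15 is L, so the second player wins.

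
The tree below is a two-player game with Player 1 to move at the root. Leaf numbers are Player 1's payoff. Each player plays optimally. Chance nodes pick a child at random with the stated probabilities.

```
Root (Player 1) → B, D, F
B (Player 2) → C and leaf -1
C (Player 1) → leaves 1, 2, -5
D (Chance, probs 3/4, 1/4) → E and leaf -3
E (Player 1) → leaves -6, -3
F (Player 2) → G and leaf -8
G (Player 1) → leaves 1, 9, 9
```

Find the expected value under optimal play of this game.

C (Player 1): max(1, 2, -5) = 2
B (Player 2): min(2, -1) = -1
E (Player 1): max(-6, -3) = -3
D (Chance): 3/4·-3 + 1/4·-3 = -3
G (Player 1): max(1, 9, 9) = 9
F (Player 2): min(9, -8) = -8
Root (Player 1): max(-1, -3, -8) = -1

-1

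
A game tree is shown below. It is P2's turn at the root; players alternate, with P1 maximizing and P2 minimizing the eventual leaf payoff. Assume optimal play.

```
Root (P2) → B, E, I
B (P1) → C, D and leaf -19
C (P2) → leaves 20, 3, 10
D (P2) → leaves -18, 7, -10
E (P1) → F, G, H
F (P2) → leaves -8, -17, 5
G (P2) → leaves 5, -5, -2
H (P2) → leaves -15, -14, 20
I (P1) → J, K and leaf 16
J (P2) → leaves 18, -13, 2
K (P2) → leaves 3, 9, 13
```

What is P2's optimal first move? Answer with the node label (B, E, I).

C (P2): min(20, 3, 10) = 3
D (P2): min(-18, 7, -10) = -18
B (P1): max(3, -18, -19) = 3
F (P2): min(-8, -17, 5) = -17
G (P2): min(5, -5, -2) = -5
H (P2): min(-15, -14, 20) = -15
E (P1): max(-17, -5, -15) = -5
J (P2): min(18, -13, 2) = -13
K (P2): min(3, 9, 13) = 3
I (P1): max(-13, 3, 16) = 16
Root (P2): min(3, -5, 16) = -5
P2 picks the child with the lowest value: E (value -5).

E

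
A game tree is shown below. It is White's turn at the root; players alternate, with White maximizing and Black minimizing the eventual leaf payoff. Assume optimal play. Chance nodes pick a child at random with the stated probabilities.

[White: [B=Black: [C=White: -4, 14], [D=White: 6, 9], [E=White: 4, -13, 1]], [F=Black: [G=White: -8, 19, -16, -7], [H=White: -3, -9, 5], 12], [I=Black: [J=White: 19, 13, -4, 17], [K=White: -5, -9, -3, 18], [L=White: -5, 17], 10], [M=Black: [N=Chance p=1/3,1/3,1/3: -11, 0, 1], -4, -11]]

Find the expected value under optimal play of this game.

C (White): max(-4, 14) = 14
D (White): max(6, 9) = 9
E (White): max(4, -13, 1) = 4
B (Black): min(14, 9, 4) = 4
G (White): max(-8, 19, -16, -7) = 19
H (White): max(-3, -9, 5) = 5
F (Black): min(19, 5, 12) = 5
J (White): max(19, 13, -4, 17) = 19
K (White): max(-5, -9, -3, 18) = 18
L (White): max(-5, 17) = 17
I (Black): min(19, 18, 17, 10) = 10
N (Chance): 1/3·-11 + 1/3·0 + 1/3·1 = -3.33
M (Black): min(-3.33, -4, -11) = -11
Root (White): max(4, 5, 10, -11) = 10

10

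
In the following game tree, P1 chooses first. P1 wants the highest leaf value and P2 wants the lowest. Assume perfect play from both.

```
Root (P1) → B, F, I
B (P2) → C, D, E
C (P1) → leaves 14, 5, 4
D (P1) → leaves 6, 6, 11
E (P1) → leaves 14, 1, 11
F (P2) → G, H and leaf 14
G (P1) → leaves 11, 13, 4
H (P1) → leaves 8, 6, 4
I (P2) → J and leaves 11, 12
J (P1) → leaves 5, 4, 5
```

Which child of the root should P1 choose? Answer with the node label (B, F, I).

C (P1): max(14, 5, 4) = 14
D (P1): max(6, 6, 11) = 11
E (P1): max(14, 1, 11) = 14
B (P2): min(14, 11, 14) = 11
G (P1): max(11, 13, 4) = 13
H (P1): max(8, 6, 4) = 8
F (P2): min(13, 8, 14) = 8
J (P1): max(5, 4, 5) = 5
I (P2): min(5, 11, 12) = 5
Root (P1): max(11, 8, 5) = 11
P1 picks the child with the highest value: B (value 11).

B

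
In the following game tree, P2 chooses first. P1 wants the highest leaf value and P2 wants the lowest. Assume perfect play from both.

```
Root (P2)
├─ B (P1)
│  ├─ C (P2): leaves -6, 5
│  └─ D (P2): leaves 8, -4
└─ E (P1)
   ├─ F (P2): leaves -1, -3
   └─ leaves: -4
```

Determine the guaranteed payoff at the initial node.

-4

C (P2): min(-6, 5) = -6
D (P2): min(8, -4) = -4
B (P1): max(-6, -4) = -4
F (P2): min(-1, -3) = -3
E (P1): max(-3, -4) = -3
Root (P2): min(-4, -3) = -4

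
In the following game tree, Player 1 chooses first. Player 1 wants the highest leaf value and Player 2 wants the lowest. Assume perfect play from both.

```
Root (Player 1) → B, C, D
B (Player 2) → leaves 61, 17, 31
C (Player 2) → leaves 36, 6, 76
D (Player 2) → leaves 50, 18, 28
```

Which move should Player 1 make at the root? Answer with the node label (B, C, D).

B (Player 2): min(61, 17, 31) = 17
C (Player 2): min(36, 6, 76) = 6
D (Player 2): min(50, 18, 28) = 18
Root (Player 1): max(17, 6, 18) = 18
Player 1 picks the child with the highest value: D (value 18).

D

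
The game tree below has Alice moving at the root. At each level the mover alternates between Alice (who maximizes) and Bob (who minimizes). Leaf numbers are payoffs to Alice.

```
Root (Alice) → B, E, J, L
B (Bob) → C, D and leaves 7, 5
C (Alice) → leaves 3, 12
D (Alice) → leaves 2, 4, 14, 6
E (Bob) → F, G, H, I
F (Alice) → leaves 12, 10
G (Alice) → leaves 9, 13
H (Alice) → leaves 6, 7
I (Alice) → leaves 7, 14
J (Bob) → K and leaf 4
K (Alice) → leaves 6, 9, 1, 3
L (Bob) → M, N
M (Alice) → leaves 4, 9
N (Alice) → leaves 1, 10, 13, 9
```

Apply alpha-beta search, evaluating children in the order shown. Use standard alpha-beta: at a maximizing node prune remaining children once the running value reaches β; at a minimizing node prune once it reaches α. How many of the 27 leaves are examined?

C [α=-∞,β=+∞]: v=12
D [α=-∞,β=12]: v=14 after child 3 ≥ β → β-cutoff, skip 1
B [α=-∞,β=+∞]: v=5
F [α=5,β=+∞]: v=12
G [α=5,β=12]: v=13
H [α=5,β=12]: v=7
I [α=5,β=7]: v=7 after child 1 ≥ β → β-cutoff, skip 1
E [α=5,β=+∞]: v=7
K [α=7,β=+∞]: v=9
J [α=7,β=+∞]: v=4
M [α=7,β=+∞]: v=9
N [α=7,β=9]: v=10 after child 2 ≥ β → β-cutoff, skip 2
L [α=7,β=+∞]: v=9
Root [α=-∞,β=+∞]: v=9
Leaves evaluated: 23 of 27.

23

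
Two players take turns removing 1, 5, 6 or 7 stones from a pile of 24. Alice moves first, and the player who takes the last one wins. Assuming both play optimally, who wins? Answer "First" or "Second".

Second

Mark each pile size as W (mover wins) or L (mover loses):
i:   0  1  2  3  4  5  6  7  8  9 10 11 12 13 14 15 16 17 18 19 20 21 22 23 24
     L  W  L  W  L  W  W  W  W  W  W  W  L  W  L  W  L  W  W  W  W  W  W  W  L
Position 24 is L, so the second player wins.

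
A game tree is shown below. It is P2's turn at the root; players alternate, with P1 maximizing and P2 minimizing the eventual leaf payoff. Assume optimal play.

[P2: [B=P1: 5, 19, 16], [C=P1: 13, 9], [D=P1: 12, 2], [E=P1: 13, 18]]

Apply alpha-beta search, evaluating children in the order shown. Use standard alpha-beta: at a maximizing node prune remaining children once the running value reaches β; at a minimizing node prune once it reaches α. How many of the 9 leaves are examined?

B [α=-∞,β=+∞]: v=19
C [α=-∞,β=19]: v=13
D [α=-∞,β=13]: v=12
E [α=-∞,β=12]: v=13 after child 1 ≥ β → β-cutoff, skip 1
Root [α=-∞,β=+∞]: v=12
Leaves evaluated: 8 of 9.

8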